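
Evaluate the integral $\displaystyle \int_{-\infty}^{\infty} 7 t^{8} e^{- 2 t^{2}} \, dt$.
$\frac{735 \sqrt{2} \sqrt{\pi}}{512}$

Begin with the known integral
$$J(a) = \int_{-\infty}^{\infty} 7 e^{- a t^{2}} \, dt = \frac{7 \sqrt{\pi}}{\sqrt{a}}.$$

Differentiating under the integral sign brings down a factor of $(-t^2)$:
$$\frac{dJ}{da} = \int_{-\infty}^{\infty} - 7 t^{2} e^{- a t^{2}} \, dt = - \frac{7 \sqrt{\pi}}{2 a^{\frac{3}{2}}}.$$

Repeating $4$ times in total — each differentiation brings down another $(-t^2)$ — gives
$$\frac{d^{4}J}{da^{4}} = \int_{-\infty}^{\infty} 7 t^{8} e^{- a t^{2}} \, dt = \frac{735 \sqrt{\pi}}{16 a^{\frac{9}{2}}},$$
and the integrand here is exactly the target integrand, so $I = \frac{735 \sqrt{\pi}}{16 a^{\frac{9}{2}}}$.

Setting $a = 2$:
$$I = \frac{735 \sqrt{2} \sqrt{\pi}}{512}.$$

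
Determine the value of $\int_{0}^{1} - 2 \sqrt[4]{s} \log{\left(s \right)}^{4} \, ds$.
$- \frac{49152}{3125}$

Start from the elementary integral
$$J(a) = \int_{0}^{1} - 2 s^{a} \, ds = - \frac{2}{a + 1}.$$

Differentiating under the integral sign brings down a factor of $\ln s$:
$$\frac{dJ}{da} = \int_{0}^{1} - 2 s^{a} \log{\left(s \right)} \, ds = \frac{2}{\left(a + 1\right)^{2}}.$$

Repeating $4$ times in total — each differentiation brings down another $\ln s$ — gives
$$\frac{d^{4}J}{da^{4}} = \int_{0}^{1} - 2 s^{a} \log{\left(s \right)}^{4} \, ds = - \frac{48}{\left(a + 1\right)^{5}},$$
and the integrand here is exactly the target integrand, so $I = - \frac{48}{\left(a + 1\right)^{5}}$.

Setting $a = \frac{1}{4}$:
$$I = - \frac{49152}{3125}.$$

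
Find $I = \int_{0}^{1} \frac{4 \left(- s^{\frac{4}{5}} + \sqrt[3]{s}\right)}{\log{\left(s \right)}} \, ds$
$- \log{\left(\frac{531441}{160000} \right)}$

Consider the one-parameter family: let $I(a) = \int_{0}^{1} \frac{4 \left(\sqrt[3]{s} - s^{a}\right)}{\log{\left(s \right)}} \, ds$.

Since $\dfrac{\partial}{\partial a}\,s^{a} = s^{a} \ln s$, the $\ln s$ in the denominator cancels and
$$\frac{dI}{da} = \int_{0}^{1} -4 s^{a} \, ds = -4 \left[\frac{s^{a+1}}{a+1}\right]_0^1 = - \frac{4}{a + 1}.$$

Integrating with respect to $a$ gives $I(a) = - \log{\left(\frac{81 \left(a + 1\right)^{4}}{256} \right)} + C$.

At $a = \frac{1}{3}$ the integrand is identically $0$, so $I(\frac{1}{3}) = 0$. The closed form gives $0$, hence $C = 0$.

Setting $a = \frac{4}{5}$:
$$I = - \log{\left(\frac{531441}{160000} \right)}.$$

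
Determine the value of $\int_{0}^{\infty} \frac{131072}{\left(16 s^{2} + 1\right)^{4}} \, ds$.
$5120 \pi$

Recall the elementary integral
$$J(a) = \int_{0}^{\infty} \frac{2}{a^{2} + s^{2}} \, ds = \frac{\pi}{a}.$$

Differentiating under the integral sign with respect to $a$,
$$\frac{dJ}{da} = \int_{0}^{\infty} - \frac{4 a}{\left(a^{2} + s^{2}\right)^{2}} \, ds = - \frac{\pi}{a^{2}},$$
so $\int_{0}^{\infty} \frac{2}{\left(a^{2} + s^{2}\right)^{2}} \, ds = \frac{\pi}{2 a^{3}}$.

Repeating — each differentiation of $1/(s^2+a^2)^j$ produces $-2ja/(s^2+a^2)^{j+1}$ — and dividing through by $-2ja$ at each step yields, after $3$ differentiations in total,
$$\int_{0}^{\infty} \frac{2}{\left(a^{2} + s^{2}\right)^{4}} \, ds = \frac{5 \pi}{16 a^{7}}.$$

Setting $a = \frac{1}{4}$:
$$I = 5120 \pi.$$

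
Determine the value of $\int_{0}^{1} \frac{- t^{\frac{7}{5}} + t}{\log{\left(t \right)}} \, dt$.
$\log{\left(\frac{5}{6} \right)}$

Replace the exponent $1$ by a parameter $a$: let $I(a) = \int_{0}^{1} \frac{- t^{\frac{7}{5}} + t^{a}}{\log{\left(t \right)}} \, dt$.

Since $\dfrac{\partial}{\partial a}\,t^{a} = t^{a} \ln t$, the $\ln t$ in the denominator cancels and
$$\frac{dI}{da} = \int_{0}^{1} t^{a} \, dt = \left[\frac{t^{a+1}}{a+1}\right]_0^1 = \frac{1}{a + 1}.$$

Integrating with respect to $a$ gives $I(a) = \log{\left(\frac{5 a}{12} + \frac{5}{12} \right)} + C$.

At $a = \frac{7}{5}$ the integrand is identically $0$, so $I(\frac{7}{5}) = 0$. The closed form gives $0$, hence $C = 0$.

Setting $a = 1$:
$$I = \log{\left(\frac{5}{6} \right)}.$$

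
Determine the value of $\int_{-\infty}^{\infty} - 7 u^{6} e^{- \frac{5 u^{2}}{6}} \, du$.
$- \frac{567 \sqrt{30} \sqrt{\pi}}{125}$

Consider the simpler parametrised integral
$$J(a) = \int_{-\infty}^{\infty} - 7 e^{- a u^{2}} \, du = - \frac{7 \sqrt{\pi}}{\sqrt{a}}.$$

Differentiating under the integral sign brings down a factor of $(-u^2)$:
$$\frac{dJ}{da} = \int_{-\infty}^{\infty} 7 u^{2} e^{- a u^{2}} \, du = \frac{7 \sqrt{\pi}}{2 a^{\frac{3}{2}}}.$$

Repeating $3$ times in total — each differentiation brings down another $(-u^2)$ — gives
$$\frac{d^{3}J}{da^{3}} = \int_{-\infty}^{\infty} 7 u^{6} e^{- a u^{2}} \, du = \frac{105 \sqrt{\pi}}{8 a^{\frac{7}{2}}},$$
and the integrand here is $(-1)^{3}$ times the target integrand, so $I = (-1)^{3}\,\frac{d^{3}J}{da^{3}} = - \frac{105 \sqrt{\pi}}{8 a^{\frac{7}{2}}}$.

Setting $a = \frac{5}{6}$:
$$I = - \frac{567 \sqrt{30} \sqrt{\pi}}{125}.$$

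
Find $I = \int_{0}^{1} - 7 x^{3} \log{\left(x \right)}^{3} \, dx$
$\frac{21}{128}$

Start from the elementary integral
$$J(a) = \int_{0}^{1} - 7 x^{a} \, dx = - \frac{7}{a + 1}.$$

Differentiating under the integral sign brings down a factor of $\ln x$:
$$\frac{dJ}{da} = \int_{0}^{1} - 7 x^{a} \log{\left(x \right)} \, dx = \frac{7}{\left(a + 1\right)^{2}}.$$

Repeating $3$ times in total — each differentiation brings down another $\ln x$ — gives
$$\frac{d^{3}J}{da^{3}} = \int_{0}^{1} - 7 x^{a} \log{\left(x \right)}^{3} \, dx = \frac{42}{\left(a + 1\right)^{4}},$$
and the integrand here is exactly the target integrand, so $I = \frac{42}{\left(a + 1\right)^{4}}$.

Setting $a = 3$:
$$I = \frac{21}{128}.$$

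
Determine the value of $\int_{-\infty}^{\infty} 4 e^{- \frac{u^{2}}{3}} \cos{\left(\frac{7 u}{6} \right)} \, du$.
$\frac{4 \sqrt{3} \sqrt{\pi}}{e^{\frac{49}{48}}}$

Let $b$ denote the cosine frequency and define $I(b) = \int_{-\infty}^{\infty} 4 e^{- \frac{u^{2}}{3}} \cos{\left(b u \right)} \, du$.

Differentiating under the integral sign,
$$I'(b) = \int_{-\infty}^{\infty} - 4 u e^{- \frac{u^{2}}{3}} \sin{\left(b u \right)} \, du.$$

Integrate $\int_{-\infty}^{\infty} u \sin(b u)\, e^{- \frac{u^{2}}{3}}\, du$ by parts with $w = \sin(b u)$ and $dv = u\, e^{- \frac{u^{2}}{3}}\, du$, giving $v = - \frac{3 e^{- \frac{u^{2}}{3}}}{2}$. The boundary term vanishes and
$$\int_{-\infty}^{\infty} u \sin(b u)\, e^{- \frac{u^{2}}{3}}\, du = \frac{3 b}{2} \int_{-\infty}^{\infty} \cos(b u)\, e^{- \frac{u^{2}}{3}}\, du,$$
so $I'(b) = - \frac{3 b}{2}\, I(b)$.

This is a separable first-order ODE; solving with the initial condition $I(0) = \int_{-\infty}^{\infty} 4 e^{- \frac{u^{2}}{3}}\,du = 4 \sqrt{3} \sqrt{\pi}$ gives
$$I(b) = 4 \sqrt{3} \sqrt{\pi} e^{- \frac{3 b^{2}}{4}}.$$

Setting $b = \frac{7}{6}$:
$$I = \frac{4 \sqrt{3} \sqrt{\pi}}{e^{\frac{49}{48}}}.$$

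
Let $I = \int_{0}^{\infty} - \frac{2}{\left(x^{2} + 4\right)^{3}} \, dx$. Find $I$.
$- \frac{3 \pi}{256}$

Recall the elementary integral
$$J(a) = \int_{0}^{\infty} - \frac{2}{a^{2} + x^{2}} \, dx = - \frac{\pi}{a}.$$

Differentiating under the integral sign with respect to $a$,
$$\frac{dJ}{da} = \int_{0}^{\infty} \frac{4 a}{\left(a^{2} + x^{2}\right)^{2}} \, dx = \frac{\pi}{a^{2}},$$
so $\int_{0}^{\infty} - \frac{2}{\left(a^{2} + x^{2}\right)^{2}} \, dx = - \frac{\pi}{2 a^{3}}$.

Repeating — each differentiation of $1/(x^2+a^2)^j$ produces $-2ja/(x^2+a^2)^{j+1}$ — and dividing through by $-2ja$ at each step yields, after $2$ differentiations in total,
$$\int_{0}^{\infty} - \frac{2}{\left(a^{2} + x^{2}\right)^{3}} \, dx = - \frac{3 \pi}{8 a^{5}}.$$

Setting $a = 2$:
$$I = - \frac{3 \pi}{256}.$$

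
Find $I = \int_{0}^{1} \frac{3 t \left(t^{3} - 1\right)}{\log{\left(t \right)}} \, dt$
$\log{\left(\frac{125}{8} \right)}$

Introduce a parameter $a$ in the exponent: let $I(a) = \int_{0}^{1} \frac{3 \left(- t + t^{a}\right)}{\log{\left(t \right)}} \, dt$.

Since $\dfrac{\partial}{\partial a}\,t^{a} = t^{a} \ln t$, the $\ln t$ in the denominator cancels and
$$\frac{dI}{da} = \int_{0}^{1} 3 t^{a} \, dt = 3 \left[\frac{t^{a+1}}{a+1}\right]_0^1 = \frac{3}{a + 1}.$$

Integrating with respect to $a$ gives $I(a) = \log{\left(\frac{\left(a + 1\right)^{3}}{8} \right)} + C$.

At $a = 1$ the integrand is identically $0$, so $I(1) = 0$. The closed form gives $0$, hence $C = 0$.

Setting $a = 4$:
$$I = \log{\left(\frac{125}{8} \right)}.$$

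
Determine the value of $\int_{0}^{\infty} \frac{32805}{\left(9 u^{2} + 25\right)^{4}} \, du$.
$\frac{2187 \pi}{100000}$

Begin with the known result
$$J(a) = \int_{0}^{\infty} \frac{5}{a^{2} + u^{2}} \, du = \frac{5 \pi}{2 a}.$$

Differentiating under the integral sign with respect to $a$,
$$\frac{dJ}{da} = \int_{0}^{\infty} - \frac{10 a}{\left(a^{2} + u^{2}\right)^{2}} \, du = - \frac{5 \pi}{2 a^{2}},$$
so $\int_{0}^{\infty} \frac{5}{\left(a^{2} + u^{2}\right)^{2}} \, du = \frac{5 \pi}{4 a^{3}}$.

Repeating — each differentiation of $1/(u^2+a^2)^j$ produces $-2ja/(u^2+a^2)^{j+1}$ — and dividing through by $-2ja$ at each step yields, after $3$ differentiations in total,
$$\int_{0}^{\infty} \frac{5}{\left(a^{2} + u^{2}\right)^{4}} \, du = \frac{25 \pi}{32 a^{7}}.$$

Setting $a = \frac{5}{3}$:
$$I = \frac{2187 \pi}{100000}.$$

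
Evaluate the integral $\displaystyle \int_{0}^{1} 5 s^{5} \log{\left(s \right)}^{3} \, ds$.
$- \frac{5}{216}$

Begin with the known integral
$$J(a) = \int_{0}^{1} 5 s^{a} \, ds = \frac{5}{a + 1}.$$

Differentiating under the integral sign brings down a factor of $\ln s$:
$$\frac{dJ}{da} = \int_{0}^{1} 5 s^{a} \log{\left(s \right)} \, ds = - \frac{5}{\left(a + 1\right)^{2}}.$$

Repeating $3$ times in total — each differentiation brings down another $\ln s$ — gives
$$\frac{d^{3}J}{da^{3}} = \int_{0}^{1} 5 s^{a} \log{\left(s \right)}^{3} \, ds = - \frac{30}{\left(a + 1\right)^{4}},$$
and the integrand here is exactly the target integrand, so $I = - \frac{30}{\left(a + 1\right)^{4}}$.

Setting $a = 5$:
$$I = - \frac{5}{216}.$$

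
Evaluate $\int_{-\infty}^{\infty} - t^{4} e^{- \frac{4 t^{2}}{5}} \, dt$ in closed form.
$- \frac{75 \sqrt{5} \sqrt{\pi}}{128}$

Begin with the known integral
$$J(a) = \int_{-\infty}^{\infty} - e^{- a t^{2}} \, dt = - \frac{\sqrt{\pi}}{\sqrt{a}}.$$

Differentiating under the integral sign brings down a factor of $(-t^2)$:
$$\frac{dJ}{da} = \int_{-\infty}^{\infty} t^{2} e^{- a t^{2}} \, dt = \frac{\sqrt{\pi}}{2 a^{\frac{3}{2}}}.$$

Repeating twice in total — each differentiation brings down another $(-t^2)$ — gives
$$\frac{d^{2}J}{da^{2}} = \int_{-\infty}^{\infty} - t^{4} e^{- a t^{2}} \, dt = - \frac{3 \sqrt{\pi}}{4 a^{\frac{5}{2}}},$$
and the integrand here is exactly the target integrand, so $I = - \frac{3 \sqrt{\pi}}{4 a^{\frac{5}{2}}}$.

Setting $a = \frac{4}{5}$:
$$I = - \frac{75 \sqrt{5} \sqrt{\pi}}{128}.$$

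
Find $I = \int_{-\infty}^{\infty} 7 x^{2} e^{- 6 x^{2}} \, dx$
$\frac{7 \sqrt{6} \sqrt{\pi}}{72}$

Start from the elementary integral
$$J(a) = \int_{-\infty}^{\infty} 7 e^{- a x^{2}} \, dx = \frac{7 \sqrt{\pi}}{\sqrt{a}}.$$

Differentiating under the integral sign brings down a factor of $(-x^2)$:
$$\frac{dJ}{da} = \int_{-\infty}^{\infty} - 7 x^{2} e^{- a x^{2}} \, dx = - \frac{7 \sqrt{\pi}}{2 a^{\frac{3}{2}}}.$$

The integral on the left is $-I$, so $I = \frac{7 \sqrt{\pi}}{2 a^{\frac{3}{2}}}$.

Setting $a = 6$:
$$I = \frac{7 \sqrt{6} \sqrt{\pi}}{72}.$$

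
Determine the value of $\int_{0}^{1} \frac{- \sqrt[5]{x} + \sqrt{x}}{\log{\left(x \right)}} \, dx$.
$\log{\left(\frac{5}{4} \right)}$

Introduce a parameter $a$ in the exponent: let $I(a) = \int_{0}^{1} \frac{- \sqrt[5]{x} + x^{a}}{\log{\left(x \right)}} \, dx$.

Since $\dfrac{\partial}{\partial a}\,x^{a} = x^{a} \ln x$, the $\ln x$ in the denominator cancels and
$$\frac{dI}{da} = \int_{0}^{1} x^{a} \, dx = \left[\frac{x^{a+1}}{a+1}\right]_0^1 = \frac{1}{a + 1}.$$

Integrating with respect to $a$ gives $I(a) = \log{\left(\frac{5 a}{6} + \frac{5}{6} \right)} + C$.

At $a = \frac{1}{5}$ the integrand is identically $0$, so $I(\frac{1}{5}) = 0$. The closed form gives $0$, hence $C = 0$.

Setting $a = \frac{1}{2}$:
$$I = \log{\left(\frac{5}{4} \right)}.$$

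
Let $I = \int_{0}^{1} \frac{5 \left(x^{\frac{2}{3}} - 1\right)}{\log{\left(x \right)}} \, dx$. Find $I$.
$\log{\left(\frac{3125}{243} \right)}$

Introduce a parameter $a$ in the exponent: let $I(a) = \int_{0}^{1} \frac{5 \left(x^{a} - 1\right)}{\log{\left(x \right)}} \, dx$.

Since $\dfrac{\partial}{\partial a}\,x^{a} = x^{a} \ln x$, the $\ln x$ in the denominator cancels and
$$\frac{dI}{da} = \int_{0}^{1} 5 x^{a} \, dx = 5 \left[\frac{x^{a+1}}{a+1}\right]_0^1 = \frac{5}{a + 1}.$$

Integrating with respect to $a$ gives $I(a) = 5 \log{\left(a + 1 \right)} + C$.

At $a = 0$ the integrand is identically $0$, so $I(0) = 0$. The closed form gives $0$, hence $C = 0$.

Setting $a = \frac{2}{3}$:
$$I = \log{\left(\frac{3125}{243} \right)}.$$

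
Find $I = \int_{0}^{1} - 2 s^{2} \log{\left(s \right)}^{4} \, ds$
$- \frac{16}{81}$

Consider the simpler parametrised integral
$$J(a) = \int_{0}^{1} - 2 s^{a} \, ds = - \frac{2}{a + 1}.$$

Differentiating under the integral sign brings down a factor of $\ln s$:
$$\frac{dJ}{da} = \int_{0}^{1} - 2 s^{a} \log{\left(s \right)} \, ds = \frac{2}{\left(a + 1\right)^{2}}.$$

Repeating $4$ times in total — each differentiation brings down another $\ln s$ — gives
$$\frac{d^{4}J}{da^{4}} = \int_{0}^{1} - 2 s^{a} \log{\left(s \right)}^{4} \, ds = - \frac{48}{\left(a + 1\right)^{5}},$$
and the integrand here is exactly the target integrand, so $I = - \frac{48}{\left(a + 1\right)^{5}}$.

Setting $a = 2$:
$$I = - \frac{16}{81}.$$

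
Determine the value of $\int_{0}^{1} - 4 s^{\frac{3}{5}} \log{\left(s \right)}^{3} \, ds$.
$\frac{1875}{512}$

Start from the elementary integral
$$J(a) = \int_{0}^{1} - 4 s^{a} \, ds = - \frac{4}{a + 1}.$$

Differentiating under the integral sign brings down a factor of $\ln s$:
$$\frac{dJ}{da} = \int_{0}^{1} - 4 s^{a} \log{\left(s \right)} \, ds = \frac{4}{\left(a + 1\right)^{2}}.$$

Repeating $3$ times in total — each differentiation brings down another $\ln s$ — gives
$$\frac{d^{3}J}{da^{3}} = \int_{0}^{1} - 4 s^{a} \log{\left(s \right)}^{3} \, ds = \frac{24}{\left(a + 1\right)^{4}},$$
and the integrand here is exactly the target integrand, so $I = \frac{24}{\left(a + 1\right)^{4}}$.

Setting $a = \frac{3}{5}$:
$$I = \frac{1875}{512}.$$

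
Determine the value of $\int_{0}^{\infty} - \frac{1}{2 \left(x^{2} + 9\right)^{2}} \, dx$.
$- \frac{\pi}{216}$

Start from the standard arctangent integral
$$J(a) = \int_{0}^{\infty} - \frac{1}{2 \left(a^{2} + x^{2}\right)} \, dx = - \frac{\pi}{4 a}.$$

Differentiating under the integral sign with respect to $a$,
$$\frac{dJ}{da} = \int_{0}^{\infty} \frac{a}{\left(a^{2} + x^{2}\right)^{2}} \, dx = \frac{\pi}{4 a^{2}},$$
so $\int_{0}^{\infty} - \frac{1}{2 \left(a^{2} + x^{2}\right)^{2}} \, dx = - \frac{\pi}{8 a^{3}}$.

Setting $a = 3$:
$$I = - \frac{\pi}{216}.$$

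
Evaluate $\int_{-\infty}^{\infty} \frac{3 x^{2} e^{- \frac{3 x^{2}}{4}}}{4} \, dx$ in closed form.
$\frac{\sqrt{3} \sqrt{\pi}}{3}$

Start from the elementary integral
$$J(a) = \int_{-\infty}^{\infty} \frac{3 e^{- a x^{2}}}{4} \, dx = \frac{3 \sqrt{\pi}}{4 \sqrt{a}}.$$

Differentiating under the integral sign brings down a factor of $(-x^2)$:
$$\frac{dJ}{da} = \int_{-\infty}^{\infty} - \frac{3 x^{2} e^{- a x^{2}}}{4} \, dx = - \frac{3 \sqrt{\pi}}{8 a^{\frac{3}{2}}}.$$

The integral on the left is $-I$, so $I = \frac{3 \sqrt{\pi}}{8 a^{\frac{3}{2}}}$.

Setting $a = \frac{3}{4}$:
$$I = \frac{\sqrt{3} \sqrt{\pi}}{3}.$$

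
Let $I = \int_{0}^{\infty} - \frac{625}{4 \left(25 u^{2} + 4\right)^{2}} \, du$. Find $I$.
$- \frac{125 \pi}{128}$

Start from the standard arctangent integral
$$J(a) = \int_{0}^{\infty} - \frac{1}{4 \left(a^{2} + u^{2}\right)} \, du = - \frac{\pi}{8 a}.$$

Differentiating under the integral sign with respect to $a$,
$$\frac{dJ}{da} = \int_{0}^{\infty} \frac{a}{2 \left(a^{2} + u^{2}\right)^{2}} \, du = \frac{\pi}{8 a^{2}},$$
so $\int_{0}^{\infty} - \frac{1}{4 \left(a^{2} + u^{2}\right)^{2}} \, du = - \frac{\pi}{16 a^{3}}$.

Setting $a = \frac{2}{5}$:
$$I = - \frac{125 \pi}{128}.$$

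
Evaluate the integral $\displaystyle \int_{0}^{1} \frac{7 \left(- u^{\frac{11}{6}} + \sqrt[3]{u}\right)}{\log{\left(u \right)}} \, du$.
$\log{\left(\frac{2097152}{410338673} \right)}$

Replace the exponent $\frac{1}{3}$ by a parameter $a$: let $I(a) = \int_{0}^{1} \frac{7 \left(- u^{\frac{11}{6}} + u^{a}\right)}{\log{\left(u \right)}} \, du$.

Since $\dfrac{\partial}{\partial a}\,u^{a} = u^{a} \ln u$, the $\ln u$ in the denominator cancels and
$$\frac{dI}{da} = \int_{0}^{1} 7 u^{a} \, du = 7 \left[\frac{u^{a+1}}{a+1}\right]_0^1 = \frac{7}{a + 1}.$$

Integrating with respect to $a$ gives $I(a) = \log{\left(\frac{279936 \left(a + 1\right)^{7}}{410338673} \right)} + C$.

At $a = \frac{11}{6}$ the integrand is identically $0$, so $I(\frac{11}{6}) = 0$. The closed form gives $0$, hence $C = 0$.

Setting $a = \frac{1}{3}$:
$$I = \log{\left(\frac{2097152}{410338673} \right)}.$$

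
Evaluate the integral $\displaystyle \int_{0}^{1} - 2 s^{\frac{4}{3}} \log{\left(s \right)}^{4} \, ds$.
$- \frac{11664}{16807}$

Begin with the known integral
$$J(a) = \int_{0}^{1} - 2 s^{a} \, ds = - \frac{2}{a + 1}.$$

Differentiating under the integral sign brings down a factor of $\ln s$:
$$\frac{dJ}{da} = \int_{0}^{1} - 2 s^{a} \log{\left(s \right)} \, ds = \frac{2}{\left(a + 1\right)^{2}}.$$

Repeating $4$ times in total — each differentiation brings down another $\ln s$ — gives
$$\frac{d^{4}J}{da^{4}} = \int_{0}^{1} - 2 s^{a} \log{\left(s \right)}^{4} \, ds = - \frac{48}{\left(a + 1\right)^{5}},$$
and the integrand here is exactly the target integrand, so $I = - \frac{48}{\left(a + 1\right)^{5}}$.

Setting $a = \frac{4}{3}$:
$$I = - \frac{11664}{16807}.$$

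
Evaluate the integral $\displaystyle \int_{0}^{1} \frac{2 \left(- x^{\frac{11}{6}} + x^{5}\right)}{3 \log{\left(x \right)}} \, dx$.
$\log{\left(\frac{6 \sqrt[3]{102}}{17} \right)}$

Consider the one-parameter family: let $I(a) = \int_{0}^{1} \frac{2 \left(- x^{\frac{11}{6}} + x^{a}\right)}{3 \log{\left(x \right)}} \, dx$.

Since $\dfrac{\partial}{\partial a}\,x^{a} = x^{a} \ln x$, the $\ln x$ in the denominator cancels and
$$\frac{dI}{da} = \int_{0}^{1} \frac{2}{3} x^{a} \, dx = \frac{2}{3} \left[\frac{x^{a+1}}{a+1}\right]_0^1 = \frac{2}{3 \left(a + 1\right)}.$$

Integrating with respect to $a$ gives $I(a) = \log{\left(\frac{\sqrt[3]{17} \cdot 6^{\frac{2}{3}} \left(a + 1\right)^{\frac{2}{3}}}{17} \right)} + C$.

At $a = \frac{11}{6}$ the integrand is identically $0$, so $I(\frac{11}{6}) = 0$. The closed form gives $0$, hence $C = 0$.

Setting $a = 5$:
$$I = \log{\left(\frac{6 \sqrt[3]{102}}{17} \right)}.$$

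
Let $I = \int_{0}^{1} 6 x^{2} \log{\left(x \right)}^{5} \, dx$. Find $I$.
$- \frac{80}{81}$

Start from the elementary integral
$$J(a) = \int_{0}^{1} 6 x^{a} \, dx = \frac{6}{a + 1}.$$

Differentiating under the integral sign brings down a factor of $\ln x$:
$$\frac{dJ}{da} = \int_{0}^{1} 6 x^{a} \log{\left(x \right)} \, dx = - \frac{6}{\left(a + 1\right)^{2}}.$$

Repeating $5$ times in total — each differentiation brings down another $\ln x$ — gives
$$\frac{d^{5}J}{da^{5}} = \int_{0}^{1} 6 x^{a} \log{\left(x \right)}^{5} \, dx = - \frac{720}{\left(a + 1\right)^{6}},$$
and the integrand here is exactly the target integrand, so $I = - \frac{720}{\left(a + 1\right)^{6}}$.

Setting $a = 2$:
$$I = - \frac{80}{81}.$$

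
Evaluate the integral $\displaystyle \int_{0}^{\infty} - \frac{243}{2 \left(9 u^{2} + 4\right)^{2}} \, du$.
$- \frac{81 \pi}{64}$

Begin with the known result
$$J(a) = \int_{0}^{\infty} - \frac{3}{2 \left(a^{2} + u^{2}\right)} \, du = - \frac{3 \pi}{4 a}.$$

Differentiating under the integral sign with respect to $a$,
$$\frac{dJ}{da} = \int_{0}^{\infty} \frac{3 a}{\left(a^{2} + u^{2}\right)^{2}} \, du = \frac{3 \pi}{4 a^{2}},$$
so $\int_{0}^{\infty} - \frac{3}{2 \left(a^{2} + u^{2}\right)^{2}} \, du = - \frac{3 \pi}{8 a^{3}}$.

Setting $a = \frac{2}{3}$:
$$I = - \frac{81 \pi}{64}.$$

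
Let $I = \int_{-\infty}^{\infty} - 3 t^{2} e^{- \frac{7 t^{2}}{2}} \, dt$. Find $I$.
$- \frac{3 \sqrt{14} \sqrt{\pi}}{49}$

Consider the simpler parametrised integral
$$J(a) = \int_{-\infty}^{\infty} - 3 e^{- a t^{2}} \, dt = - \frac{3 \sqrt{\pi}}{\sqrt{a}}.$$

Differentiating under the integral sign brings down a factor of $(-t^2)$:
$$\frac{dJ}{da} = \int_{-\infty}^{\infty} 3 t^{2} e^{- a t^{2}} \, dt = \frac{3 \sqrt{\pi}}{2 a^{\frac{3}{2}}}.$$

The integral on the left is $-I$, so $I = - \frac{3 \sqrt{\pi}}{2 a^{\frac{3}{2}}}$.

Setting $a = \frac{7}{2}$:
$$I = - \frac{3 \sqrt{14} \sqrt{\pi}}{49}.$$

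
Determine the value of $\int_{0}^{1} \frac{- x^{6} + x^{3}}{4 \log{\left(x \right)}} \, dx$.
$- \frac{\log{\left(7 \right)}}{4} + \frac{\log{\left(2 \right)}}{2}$

Consider the one-parameter family: let $I(a) = \int_{0}^{1} \frac{- x^{6} + x^{a}}{4 \log{\left(x \right)}} \, dx$.

Since $\dfrac{\partial}{\partial a}\,x^{a} = x^{a} \ln x$, the $\ln x$ in the denominator cancels and
$$\frac{dI}{da} = \int_{0}^{1} \frac{1}{4} x^{a} \, dx = \frac{1}{4} \left[\frac{x^{a+1}}{a+1}\right]_0^1 = \frac{1}{4 \left(a + 1\right)}.$$

Integrating with respect to $a$ gives $I(a) = \frac{\log{\left(a + 1 \right)}}{4} - \frac{\log{\left(7 \right)}}{4} + C$.

At $a = 6$ the integrand is identically $0$, so $I(6) = 0$. The closed form gives $0$, hence $C = 0$.

Setting $a = 3$:
$$I = - \frac{\log{\left(7 \right)}}{4} + \frac{\log{\left(2 \right)}}{2}.$$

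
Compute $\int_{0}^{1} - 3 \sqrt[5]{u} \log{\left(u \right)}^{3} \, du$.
$\frac{625}{72}$

Consider the simpler parametrised integral
$$J(a) = \int_{0}^{1} - 3 u^{a} \, du = - \frac{3}{a + 1}.$$

Differentiating under the integral sign brings down a factor of $\ln u$:
$$\frac{dJ}{da} = \int_{0}^{1} - 3 u^{a} \log{\left(u \right)} \, du = \frac{3}{\left(a + 1\right)^{2}}.$$

Repeating $3$ times in total — each differentiation brings down another $\ln u$ — gives
$$\frac{d^{3}J}{da^{3}} = \int_{0}^{1} - 3 u^{a} \log{\left(u \right)}^{3} \, du = \frac{18}{\left(a + 1\right)^{4}},$$
and the integrand here is exactly the target integrand, so $I = \frac{18}{\left(a + 1\right)^{4}}$.

Setting $a = \frac{1}{5}$:
$$I = \frac{625}{72}.$$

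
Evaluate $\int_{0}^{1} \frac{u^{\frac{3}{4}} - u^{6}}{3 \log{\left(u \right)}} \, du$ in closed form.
$- \frac{2 \log{\left(2 \right)}}{3}$

Consider the one-parameter family: let $I(a) = \int_{0}^{1} \frac{- u^{6} + u^{a}}{3 \log{\left(u \right)}} \, du$.

Since $\dfrac{\partial}{\partial a}\,u^{a} = u^{a} \ln u$, the $\ln u$ in the denominator cancels and
$$\frac{dI}{da} = \int_{0}^{1} \frac{1}{3} u^{a} \, du = \frac{1}{3} \left[\frac{u^{a+1}}{a+1}\right]_0^1 = \frac{1}{3 \left(a + 1\right)}.$$

Integrating with respect to $a$ gives $I(a) = \frac{\log{\left(a + 1 \right)}}{3} - \frac{\log{\left(7 \right)}}{3} + C$.

At $a = 6$ the integrand is identically $0$, so $I(6) = 0$. The closed form gives $0$, hence $C = 0$.

Setting $a = \frac{3}{4}$:
$$I = - \frac{2 \log{\left(2 \right)}}{3}.$$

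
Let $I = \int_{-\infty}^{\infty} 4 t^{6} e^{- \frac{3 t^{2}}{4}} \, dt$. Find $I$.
$\frac{320 \sqrt{3} \sqrt{\pi}}{27}$

Start from the elementary integral
$$J(a) = \int_{-\infty}^{\infty} 4 e^{- a t^{2}} \, dt = \frac{4 \sqrt{\pi}}{\sqrt{a}}.$$

Differentiating under the integral sign brings down a factor of $(-t^2)$:
$$\frac{dJ}{da} = \int_{-\infty}^{\infty} - 4 t^{2} e^{- a t^{2}} \, dt = - \frac{2 \sqrt{\pi}}{a^{\frac{3}{2}}}.$$

Repeating $3$ times in total — each differentiation brings down another $(-t^2)$ — gives
$$\frac{d^{3}J}{da^{3}} = \int_{-\infty}^{\infty} - 4 t^{6} e^{- a t^{2}} \, dt = - \frac{15 \sqrt{\pi}}{2 a^{\frac{7}{2}}},$$
and the integrand here is $(-1)^{3}$ times the target integrand, so $I = (-1)^{3}\,\frac{d^{3}J}{da^{3}} = \frac{15 \sqrt{\pi}}{2 a^{\frac{7}{2}}}$.

Setting $a = \frac{3}{4}$:
$$I = \frac{320 \sqrt{3} \sqrt{\pi}}{27}.$$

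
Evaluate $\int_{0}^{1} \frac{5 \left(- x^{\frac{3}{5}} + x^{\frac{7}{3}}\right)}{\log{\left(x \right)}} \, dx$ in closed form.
$- \log{\left(\frac{248832}{9765625} \right)}$

Replace the exponent $\frac{3}{5}$ by a parameter $a$: let $I(a) = \int_{0}^{1} \frac{5 \left(x^{\frac{7}{3}} - x^{a}\right)}{\log{\left(x \right)}} \, dx$.

Since $\dfrac{\partial}{\partial a}\,x^{a} = x^{a} \ln x$, the $\ln x$ in the denominator cancels and
$$\frac{dI}{da} = \int_{0}^{1} -5 x^{a} \, dx = -5 \left[\frac{x^{a+1}}{a+1}\right]_0^1 = - \frac{5}{a + 1}.$$

Integrating with respect to $a$ gives $I(a) = - \log{\left(\frac{243 \left(a + 1\right)^{5}}{100000} \right)} + C$.

At $a = \frac{7}{3}$ the integrand is identically $0$, so $I(\frac{7}{3}) = 0$. The closed form gives $0$, hence $C = 0$.

Setting $a = \frac{3}{5}$:
$$I = - \log{\left(\frac{248832}{9765625} \right)}.$$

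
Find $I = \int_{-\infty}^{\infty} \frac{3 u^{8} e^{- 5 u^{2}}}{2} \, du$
$\frac{63 \sqrt{5} \sqrt{\pi}}{20000}$

Begin with the known integral
$$J(a) = \int_{-\infty}^{\infty} \frac{3 e^{- a u^{2}}}{2} \, du = \frac{3 \sqrt{\pi}}{2 \sqrt{a}}.$$

Differentiating under the integral sign brings down a factor of $(-u^2)$:
$$\frac{dJ}{da} = \int_{-\infty}^{\infty} - \frac{3 u^{2} e^{- a u^{2}}}{2} \, du = - \frac{3 \sqrt{\pi}}{4 a^{\frac{3}{2}}}.$$

Repeating $4$ times in total — each differentiation brings down another $(-u^2)$ — gives
$$\frac{d^{4}J}{da^{4}} = \int_{-\infty}^{\infty} \frac{3 u^{8} e^{- a u^{2}}}{2} \, du = \frac{315 \sqrt{\pi}}{32 a^{\frac{9}{2}}},$$
and the integrand here is exactly the target integrand, so $I = \frac{315 \sqrt{\pi}}{32 a^{\frac{9}{2}}}$.

Setting $a = 5$:
$$I = \frac{63 \sqrt{5} \sqrt{\pi}}{20000}.$$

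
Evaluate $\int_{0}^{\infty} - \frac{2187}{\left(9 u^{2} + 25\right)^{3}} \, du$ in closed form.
$- \frac{2187 \pi}{50000}$

Begin with the known result
$$J(a) = \int_{0}^{\infty} - \frac{3}{a^{2} + u^{2}} \, du = - \frac{3 \pi}{2 a}.$$

Differentiating under the integral sign with respect to $a$,
$$\frac{dJ}{da} = \int_{0}^{\infty} \frac{6 a}{\left(a^{2} + u^{2}\right)^{2}} \, du = \frac{3 \pi}{2 a^{2}},$$
so $\int_{0}^{\infty} - \frac{3}{\left(a^{2} + u^{2}\right)^{2}} \, du = - \frac{3 \pi}{4 a^{3}}$.

Repeating — each differentiation of $1/(u^2+a^2)^j$ produces $-2ja/(u^2+a^2)^{j+1}$ — and dividing through by $-2ja$ at each step yields, after $2$ differentiations in total,
$$\int_{0}^{\infty} - \frac{3}{\left(a^{2} + u^{2}\right)^{3}} \, du = - \frac{9 \pi}{16 a^{5}}.$$

Setting $a = \frac{5}{3}$:
$$I = - \frac{2187 \pi}{50000}.$$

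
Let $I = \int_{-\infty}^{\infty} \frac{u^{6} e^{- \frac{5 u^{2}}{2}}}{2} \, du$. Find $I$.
$\frac{3 \sqrt{10} \sqrt{\pi}}{250}$

Consider the simpler parametrised integral
$$J(a) = \int_{-\infty}^{\infty} \frac{e^{- a u^{2}}}{2} \, du = \frac{\sqrt{\pi}}{2 \sqrt{a}}.$$

Differentiating under the integral sign brings down a factor of $(-u^2)$:
$$\frac{dJ}{da} = \int_{-\infty}^{\infty} - \frac{u^{2} e^{- a u^{2}}}{2} \, du = - \frac{\sqrt{\pi}}{4 a^{\frac{3}{2}}}.$$

Repeating $3$ times in total — each differentiation brings down another $(-u^2)$ — gives
$$\frac{d^{3}J}{da^{3}} = \int_{-\infty}^{\infty} - \frac{u^{6} e^{- a u^{2}}}{2} \, du = - \frac{15 \sqrt{\pi}}{16 a^{\frac{7}{2}}},$$
and the integrand here is $(-1)^{3}$ times the target integrand, so $I = (-1)^{3}\,\frac{d^{3}J}{da^{3}} = \frac{15 \sqrt{\pi}}{16 a^{\frac{7}{2}}}$.

Setting $a = \frac{5}{2}$:
$$I = \frac{3 \sqrt{10} \sqrt{\pi}}{250}.$$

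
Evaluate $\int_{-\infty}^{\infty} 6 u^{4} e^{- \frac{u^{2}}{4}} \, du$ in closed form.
$144 \sqrt{\pi}$

Begin with the known integral
$$J(a) = \int_{-\infty}^{\infty} 6 e^{- a u^{2}} \, du = \frac{6 \sqrt{\pi}}{\sqrt{a}}.$$

Differentiating under the integral sign brings down a factor of $(-u^2)$:
$$\frac{dJ}{da} = \int_{-\infty}^{\infty} - 6 u^{2} e^{- a u^{2}} \, du = - \frac{3 \sqrt{\pi}}{a^{\frac{3}{2}}}.$$

Repeating twice in total — each differentiation brings down another $(-u^2)$ — gives
$$\frac{d^{2}J}{da^{2}} = \int_{-\infty}^{\infty} 6 u^{4} e^{- a u^{2}} \, du = \frac{9 \sqrt{\pi}}{2 a^{\frac{5}{2}}},$$
and the integrand here is exactly the target integrand, so $I = \frac{9 \sqrt{\pi}}{2 a^{\frac{5}{2}}}$.

Setting $a = \frac{1}{4}$:
$$I = 144 \sqrt{\pi}.$$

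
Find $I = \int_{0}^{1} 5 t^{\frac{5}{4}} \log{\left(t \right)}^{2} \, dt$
$\frac{640}{729}$

Consider the simpler parametrised integral
$$J(a) = \int_{0}^{1} 5 t^{a} \, dt = \frac{5}{a + 1}.$$

Differentiating under the integral sign brings down a factor of $\ln t$:
$$\frac{dJ}{da} = \int_{0}^{1} 5 t^{a} \log{\left(t \right)} \, dt = - \frac{5}{\left(a + 1\right)^{2}}.$$

Repeating twice in total — each differentiation brings down another $\ln t$ — gives
$$\frac{d^{2}J}{da^{2}} = \int_{0}^{1} 5 t^{a} \log{\left(t \right)}^{2} \, dt = \frac{10}{\left(a + 1\right)^{3}},$$
and the integrand here is exactly the target integrand, so $I = \frac{10}{\left(a + 1\right)^{3}}$.

Setting $a = \frac{5}{4}$:
$$I = \frac{640}{729}.$$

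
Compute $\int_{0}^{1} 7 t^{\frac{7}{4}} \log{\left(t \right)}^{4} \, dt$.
$\frac{172032}{161051}$

Consider the simpler parametrised integral
$$J(a) = \int_{0}^{1} 7 t^{a} \, dt = \frac{7}{a + 1}.$$

Differentiating under the integral sign brings down a factor of $\ln t$:
$$\frac{dJ}{da} = \int_{0}^{1} 7 t^{a} \log{\left(t \right)} \, dt = - \frac{7}{\left(a + 1\right)^{2}}.$$

Repeating $4$ times in total — each differentiation brings down another $\ln t$ — gives
$$\frac{d^{4}J}{da^{4}} = \int_{0}^{1} 7 t^{a} \log{\left(t \right)}^{4} \, dt = \frac{168}{\left(a + 1\right)^{5}},$$
and the integrand here is exactly the target integrand, so $I = \frac{168}{\left(a + 1\right)^{5}}$.

Setting $a = \frac{7}{4}$:
$$I = \frac{172032}{161051}.$$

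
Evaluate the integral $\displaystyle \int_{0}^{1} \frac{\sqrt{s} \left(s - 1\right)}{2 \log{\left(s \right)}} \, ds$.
$- \frac{\log{\left(3 \right)}}{2} + \frac{\log{\left(5 \right)}}{2}$

Introduce a parameter $a$ in the exponent: let $I(a) = \int_{0}^{1} \frac{s^{\frac{3}{2}} - s^{a}}{2 \log{\left(s \right)}} \, ds$.

Since $\dfrac{\partial}{\partial a}\,s^{a} = s^{a} \ln s$, the $\ln s$ in the denominator cancels and
$$\frac{dI}{da} = \int_{0}^{1} - \frac{1}{2} s^{a} \, ds = - \frac{1}{2} \left[\frac{s^{a+1}}{a+1}\right]_0^1 = - \frac{1}{2 a + 2}.$$

Integrating with respect to $a$ gives $I(a) = - \frac{\log{\left(a + 1 \right)}}{2} - \frac{\log{\left(2 \right)}}{2} + \frac{\log{\left(5 \right)}}{2} + C$.

At $a = \frac{3}{2}$ the integrand is identically $0$, so $I(\frac{3}{2}) = 0$. The closed form gives $0$, hence $C = 0$.

Setting $a = \frac{1}{2}$:
$$I = - \frac{\log{\left(3 \right)}}{2} + \frac{\log{\left(5 \right)}}{2}.$$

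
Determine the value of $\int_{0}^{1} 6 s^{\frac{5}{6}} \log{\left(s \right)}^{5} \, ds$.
$- \frac{33592320}{1771561}$

Start from the elementary integral
$$J(a) = \int_{0}^{1} 6 s^{a} \, ds = \frac{6}{a + 1}.$$

Differentiating under the integral sign brings down a factor of $\ln s$:
$$\frac{dJ}{da} = \int_{0}^{1} 6 s^{a} \log{\left(s \right)} \, ds = - \frac{6}{\left(a + 1\right)^{2}}.$$

Repeating $5$ times in total — each differentiation brings down another $\ln s$ — gives
$$\frac{d^{5}J}{da^{5}} = \int_{0}^{1} 6 s^{a} \log{\left(s \right)}^{5} \, ds = - \frac{720}{\left(a + 1\right)^{6}},$$
and the integrand here is exactly the target integrand, so $I = - \frac{720}{\left(a + 1\right)^{6}}$.

Setting $a = \frac{5}{6}$:
$$I = - \frac{33592320}{1771561}.$$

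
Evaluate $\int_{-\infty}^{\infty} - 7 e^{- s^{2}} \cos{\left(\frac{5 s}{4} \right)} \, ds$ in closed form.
$- \frac{7 \sqrt{\pi}}{e^{\frac{25}{64}}}$

Define $I(b) = \int_{-\infty}^{\infty} - 7 e^{- s^{2}} \cos{\left(b s \right)} \, ds$.

Differentiating under the integral sign,
$$I'(b) = \int_{-\infty}^{\infty} 7 s e^{- s^{2}} \sin{\left(b s \right)} \, ds.$$

Integrate $\int_{-\infty}^{\infty} s \sin(b s)\, e^{- s^{2}}\, ds$ by parts with $u = \sin(b s)$ and $dv = s\, e^{- s^{2}}\, ds$, giving $v = - \frac{e^{- s^{2}}}{2}$. The boundary term vanishes and
$$\int_{-\infty}^{\infty} s \sin(b s)\, e^{- s^{2}}\, ds = \frac{b}{2} \int_{-\infty}^{\infty} \cos(b s)\, e^{- s^{2}}\, ds,$$
so $I'(b) = - \frac{b}{2}\, I(b)$.

This is a separable first-order ODE; solving with the initial condition $I(0) = \int_{-\infty}^{\infty} - 7 e^{- s^{2}}\,ds = - 7 \sqrt{\pi}$ gives
$$I(b) = - 7 \sqrt{\pi} e^{- \frac{b^{2}}{4}}.$$

Setting $b = \frac{5}{4}$:
$$I = - \frac{7 \sqrt{\pi}}{e^{\frac{25}{64}}}.$$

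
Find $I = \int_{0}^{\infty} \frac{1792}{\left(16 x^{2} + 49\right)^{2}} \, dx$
$\frac{16 \pi}{49}$

Begin with the known result
$$J(a) = \int_{0}^{\infty} \frac{7}{a^{2} + x^{2}} \, dx = \frac{7 \pi}{2 a}.$$

Differentiating under the integral sign with respect to $a$,
$$\frac{dJ}{da} = \int_{0}^{\infty} - \frac{14 a}{\left(a^{2} + x^{2}\right)^{2}} \, dx = - \frac{7 \pi}{2 a^{2}},$$
so $\int_{0}^{\infty} \frac{7}{\left(a^{2} + x^{2}\right)^{2}} \, dx = \frac{7 \pi}{4 a^{3}}$.

Setting $a = \frac{7}{4}$:
$$I = \frac{16 \pi}{49}.$$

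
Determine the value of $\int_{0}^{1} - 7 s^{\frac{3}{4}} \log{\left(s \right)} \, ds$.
$\frac{16}{7}$

Begin with the known integral
$$J(a) = \int_{0}^{1} - 7 s^{a} \, ds = - \frac{7}{a + 1}.$$

Differentiating under the integral sign brings down a factor of $\ln s$:
$$\frac{dJ}{da} = \int_{0}^{1} - 7 s^{a} \log{\left(s \right)} \, ds = \frac{7}{\left(a + 1\right)^{2}}.$$

The integral on the left is $I$, so $I = \frac{7}{\left(a + 1\right)^{2}}$.

Setting $a = \frac{3}{4}$:
$$I = \frac{16}{7}.$$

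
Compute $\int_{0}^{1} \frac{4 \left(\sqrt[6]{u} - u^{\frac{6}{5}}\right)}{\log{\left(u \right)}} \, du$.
$\log{\left(\frac{1500625}{18974736} \right)}$

Introduce a parameter $a$ in the exponent: let $I(a) = \int_{0}^{1} \frac{4 \left(- u^{\frac{6}{5}} + u^{a}\right)}{\log{\left(u \right)}} \, du$.

Since $\dfrac{\partial}{\partial a}\,u^{a} = u^{a} \ln u$, the $\ln u$ in the denominator cancels and
$$\frac{dI}{da} = \int_{0}^{1} 4 u^{a} \, du = 4 \left[\frac{u^{a+1}}{a+1}\right]_0^1 = \frac{4}{a + 1}.$$

Integrating with respect to $a$ gives $I(a) = \log{\left(\frac{625 \left(a + 1\right)^{4}}{14641} \right)} + C$.

At $a = \frac{6}{5}$ the integrand is identically $0$, so $I(\frac{6}{5}) = 0$. The closed form gives $0$, hence $C = 0$.

Setting $a = \frac{1}{6}$:
$$I = \log{\left(\frac{1500625}{18974736} \right)}.$$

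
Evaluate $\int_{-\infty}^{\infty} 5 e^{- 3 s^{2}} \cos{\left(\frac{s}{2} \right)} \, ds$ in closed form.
$\frac{5 \sqrt{3} \sqrt{\pi}}{3 e^{\frac{1}{48}}}$

Treat the cosine frequency as a parameter and define $I(b) = \int_{-\infty}^{\infty} 5 e^{- 3 s^{2}} \cos{\left(b s \right)} \, ds$.

Differentiating under the integral sign,
$$I'(b) = \int_{-\infty}^{\infty} - 5 s e^{- 3 s^{2}} \sin{\left(b s \right)} \, ds.$$

Integrate $\int_{-\infty}^{\infty} s \sin(b s)\, e^{- 3 s^{2}}\, ds$ by parts with $u = \sin(b s)$ and $dv = s\, e^{- 3 s^{2}}\, ds$, giving $v = - \frac{e^{- 3 s^{2}}}{6}$. The boundary term vanishes and
$$\int_{-\infty}^{\infty} s \sin(b s)\, e^{- 3 s^{2}}\, ds = \frac{b}{6} \int_{-\infty}^{\infty} \cos(b s)\, e^{- 3 s^{2}}\, ds,$$
so $I'(b) = - \frac{b}{6}\, I(b)$.

This is a separable first-order ODE; solving with the initial condition $I(0) = \int_{-\infty}^{\infty} 5 e^{- 3 s^{2}}\,ds = \frac{5 \sqrt{3} \sqrt{\pi}}{3}$ gives
$$I(b) = \frac{5 \sqrt{3} \sqrt{\pi} e^{- \frac{b^{2}}{12}}}{3}.$$

Setting $b = \frac{1}{2}$:
$$I = \frac{5 \sqrt{3} \sqrt{\pi}}{3 e^{\frac{1}{48}}}.$$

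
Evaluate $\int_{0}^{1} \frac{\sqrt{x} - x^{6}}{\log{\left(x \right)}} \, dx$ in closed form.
$\log{\left(\frac{3}{14} \right)}$

Replace the exponent $\frac{1}{2}$ by a parameter $a$: let $I(a) = \int_{0}^{1} \frac{- x^{6} + x^{a}}{\log{\left(x \right)}} \, dx$.

Since $\dfrac{\partial}{\partial a}\,x^{a} = x^{a} \ln x$, the $\ln x$ in the denominator cancels and
$$\frac{dI}{da} = \int_{0}^{1} x^{a} \, dx = \left[\frac{x^{a+1}}{a+1}\right]_0^1 = \frac{1}{a + 1}.$$

Integrating with respect to $a$ gives $I(a) = \log{\left(\frac{a}{7} + \frac{1}{7} \right)} + C$.

At $a = 6$ the integrand is identically $0$, so $I(6) = 0$. The closed form gives $0$, hence $C = 0$.

Setting $a = \frac{1}{2}$:
$$I = \log{\left(\frac{3}{14} \right)}.$$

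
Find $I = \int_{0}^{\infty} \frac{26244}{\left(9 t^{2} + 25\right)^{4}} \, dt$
$\frac{2187 \pi}{125000}$

Begin with the known result
$$J(a) = \int_{0}^{\infty} \frac{4}{a^{2} + t^{2}} \, dt = \frac{2 \pi}{a}.$$

Differentiating under the integral sign with respect to $a$,
$$\frac{dJ}{da} = \int_{0}^{\infty} - \frac{8 a}{\left(a^{2} + t^{2}\right)^{2}} \, dt = - \frac{2 \pi}{a^{2}},$$
so $\int_{0}^{\infty} \frac{4}{\left(a^{2} + t^{2}\right)^{2}} \, dt = \frac{\pi}{a^{3}}$.

Repeating — each differentiation of $1/(t^2+a^2)^j$ produces $-2ja/(t^2+a^2)^{j+1}$ — and dividing through by $-2ja$ at each step yields, after $3$ differentiations in total,
$$\int_{0}^{\infty} \frac{4}{\left(a^{2} + t^{2}\right)^{4}} \, dt = \frac{5 \pi}{8 a^{7}}.$$

Setting $a = \frac{5}{3}$:
$$I = \frac{2187 \pi}{125000}.$$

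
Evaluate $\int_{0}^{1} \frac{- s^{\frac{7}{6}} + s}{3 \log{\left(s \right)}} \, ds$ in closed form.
$- \frac{\log{\left(13 \right)}}{3} + \frac{\log{\left(12 \right)}}{3}$

Introduce a parameter $a$ in the exponent: let $I(a) = \int_{0}^{1} \frac{s - s^{a}}{3 \log{\left(s \right)}} \, ds$.

Since $\dfrac{\partial}{\partial a}\,s^{a} = s^{a} \ln s$, the $\ln s$ in the denominator cancels and
$$\frac{dI}{da} = \int_{0}^{1} - \frac{1}{3} s^{a} \, ds = - \frac{1}{3} \left[\frac{s^{a+1}}{a+1}\right]_0^1 = - \frac{1}{3 a + 3}.$$

Integrating with respect to $a$ gives $I(a) = - \frac{\log{\left(a + 1 \right)}}{3} + \frac{\log{\left(2 \right)}}{3} + C$.

At $a = 1$ the integrand is identically $0$, so $I(1) = 0$. The closed form gives $0$, hence $C = 0$.

Setting $a = \frac{7}{6}$:
$$I = - \frac{\log{\left(13 \right)}}{3} + \frac{\log{\left(12 \right)}}{3}.$$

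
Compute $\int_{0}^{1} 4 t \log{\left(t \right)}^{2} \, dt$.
$1$

Start from the elementary integral
$$J(a) = \int_{0}^{1} 4 t^{a} \, dt = \frac{4}{a + 1}.$$

Differentiating under the integral sign brings down a factor of $\ln t$:
$$\frac{dJ}{da} = \int_{0}^{1} 4 t^{a} \log{\left(t \right)} \, dt = - \frac{4}{\left(a + 1\right)^{2}}.$$

Repeating twice in total — each differentiation brings down another $\ln t$ — gives
$$\frac{d^{2}J}{da^{2}} = \int_{0}^{1} 4 t^{a} \log{\left(t \right)}^{2} \, dt = \frac{8}{\left(a + 1\right)^{3}},$$
and the integrand here is exactly the target integrand, so $I = \frac{8}{\left(a + 1\right)^{3}}$.

Setting $a = 1$:
$$I = 1.$$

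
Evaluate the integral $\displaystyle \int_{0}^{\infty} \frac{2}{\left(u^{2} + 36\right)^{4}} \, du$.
$\frac{5 \pi}{4478976}$

Start from the standard arctangent integral
$$J(a) = \int_{0}^{\infty} \frac{2}{a^{2} + u^{2}} \, du = \frac{\pi}{a}.$$

Differentiating under the integral sign with respect to $a$,
$$\frac{dJ}{da} = \int_{0}^{\infty} - \frac{4 a}{\left(a^{2} + u^{2}\right)^{2}} \, du = - \frac{\pi}{a^{2}},$$
so $\int_{0}^{\infty} \frac{2}{\left(a^{2} + u^{2}\right)^{2}} \, du = \frac{\pi}{2 a^{3}}$.

Repeating — each differentiation of $1/(u^2+a^2)^j$ produces $-2ja/(u^2+a^2)^{j+1}$ — and dividing through by $-2ja$ at each step yields, after $3$ differentiations in total,
$$\int_{0}^{\infty} \frac{2}{\left(a^{2} + u^{2}\right)^{4}} \, du = \frac{5 \pi}{16 a^{7}}.$$

Setting $a = 6$:
$$I = \frac{5 \pi}{4478976}.$$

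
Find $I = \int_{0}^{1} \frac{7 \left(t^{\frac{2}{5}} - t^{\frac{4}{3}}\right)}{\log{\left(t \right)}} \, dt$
$- \log{\left(\frac{78125}{2187} \right)}$

Consider the one-parameter family: let $I(a) = \int_{0}^{1} \frac{7 \left(t^{\frac{2}{5}} - t^{a}\right)}{\log{\left(t \right)}} \, dt$.

Since $\dfrac{\partial}{\partial a}\,t^{a} = t^{a} \ln t$, the $\ln t$ in the denominator cancels and
$$\frac{dI}{da} = \int_{0}^{1} -7 t^{a} \, dt = -7 \left[\frac{t^{a+1}}{a+1}\right]_0^1 = - \frac{7}{a + 1}.$$

Integrating with respect to $a$ gives $I(a) = - \log{\left(\frac{78125 \left(a + 1\right)^{7}}{823543} \right)} + C$.

At $a = \frac{2}{5}$ the integrand is identically $0$, so $I(\frac{2}{5}) = 0$. The closed form gives $0$, hence $C = 0$.

Setting $a = \frac{4}{3}$:
$$I = - \log{\left(\frac{78125}{2187} \right)}.$$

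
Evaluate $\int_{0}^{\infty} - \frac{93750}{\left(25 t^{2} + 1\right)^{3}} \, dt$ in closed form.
$- \frac{28125 \pi}{8}$

Start from the standard arctangent integral
$$J(a) = \int_{0}^{\infty} - \frac{6}{a^{2} + t^{2}} \, dt = - \frac{3 \pi}{a}.$$

Differentiating under the integral sign with respect to $a$,
$$\frac{dJ}{da} = \int_{0}^{\infty} \frac{12 a}{\left(a^{2} + t^{2}\right)^{2}} \, dt = \frac{3 \pi}{a^{2}},$$
so $\int_{0}^{\infty} - \frac{6}{\left(a^{2} + t^{2}\right)^{2}} \, dt = - \frac{3 \pi}{2 a^{3}}$.

Repeating — each differentiation of $1/(t^2+a^2)^j$ produces $-2ja/(t^2+a^2)^{j+1}$ — and dividing through by $-2ja$ at each step yields, after $2$ differentiations in total,
$$\int_{0}^{\infty} - \frac{6}{\left(a^{2} + t^{2}\right)^{3}} \, dt = - \frac{9 \pi}{8 a^{5}}.$$

Setting $a = \frac{1}{5}$:
$$I = - \frac{28125 \pi}{8}.$$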